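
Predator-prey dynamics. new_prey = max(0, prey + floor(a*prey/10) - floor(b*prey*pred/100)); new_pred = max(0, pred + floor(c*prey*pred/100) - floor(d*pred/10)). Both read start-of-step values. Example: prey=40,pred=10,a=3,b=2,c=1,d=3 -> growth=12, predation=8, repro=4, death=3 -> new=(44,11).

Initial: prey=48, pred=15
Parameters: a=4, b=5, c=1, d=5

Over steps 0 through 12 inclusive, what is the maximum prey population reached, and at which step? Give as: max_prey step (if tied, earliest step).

Step 1: prey: 48+19-36=31; pred: 15+7-7=15
Step 2: prey: 31+12-23=20; pred: 15+4-7=12
Step 3: prey: 20+8-12=16; pred: 12+2-6=8
Step 4: prey: 16+6-6=16; pred: 8+1-4=5
Step 5: prey: 16+6-4=18; pred: 5+0-2=3
Step 6: prey: 18+7-2=23; pred: 3+0-1=2
Step 7: prey: 23+9-2=30; pred: 2+0-1=1
Step 8: prey: 30+12-1=41; pred: 1+0-0=1
Step 9: prey: 41+16-2=55; pred: 1+0-0=1
Step 10: prey: 55+22-2=75; pred: 1+0-0=1
Step 11: prey: 75+30-3=102; pred: 1+0-0=1
Step 12: prey: 102+40-5=137; pred: 1+1-0=2
Max prey = 137 at step 12

Answer: 137 12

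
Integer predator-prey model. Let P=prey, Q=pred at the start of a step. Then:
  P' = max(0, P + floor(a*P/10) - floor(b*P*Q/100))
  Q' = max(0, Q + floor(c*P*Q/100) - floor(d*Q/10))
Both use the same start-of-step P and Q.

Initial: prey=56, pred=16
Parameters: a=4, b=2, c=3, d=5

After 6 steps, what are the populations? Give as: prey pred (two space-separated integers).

Answer: 0 18

Derivation:
Step 1: prey: 56+22-17=61; pred: 16+26-8=34
Step 2: prey: 61+24-41=44; pred: 34+62-17=79
Step 3: prey: 44+17-69=0; pred: 79+104-39=144
Step 4: prey: 0+0-0=0; pred: 144+0-72=72
Step 5: prey: 0+0-0=0; pred: 72+0-36=36
Step 6: prey: 0+0-0=0; pred: 36+0-18=18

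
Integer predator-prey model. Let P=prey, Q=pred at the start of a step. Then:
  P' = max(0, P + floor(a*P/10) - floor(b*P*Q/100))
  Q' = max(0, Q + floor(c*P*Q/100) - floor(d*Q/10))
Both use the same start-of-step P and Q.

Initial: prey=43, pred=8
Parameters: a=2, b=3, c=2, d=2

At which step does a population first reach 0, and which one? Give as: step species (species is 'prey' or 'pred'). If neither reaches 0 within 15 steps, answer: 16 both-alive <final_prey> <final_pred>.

Step 1: prey: 43+8-10=41; pred: 8+6-1=13
Step 2: prey: 41+8-15=34; pred: 13+10-2=21
Step 3: prey: 34+6-21=19; pred: 21+14-4=31
Step 4: prey: 19+3-17=5; pred: 31+11-6=36
Step 5: prey: 5+1-5=1; pred: 36+3-7=32
Step 6: prey: 1+0-0=1; pred: 32+0-6=26
Step 7: prey: 1+0-0=1; pred: 26+0-5=21
Step 8: prey: 1+0-0=1; pred: 21+0-4=17
Step 9: prey: 1+0-0=1; pred: 17+0-3=14
Step 10: prey: 1+0-0=1; pred: 14+0-2=12
Step 11: prey: 1+0-0=1; pred: 12+0-2=10
Step 12: prey: 1+0-0=1; pred: 10+0-2=8
Step 13: prey: 1+0-0=1; pred: 8+0-1=7
Step 14: prey: 1+0-0=1; pred: 7+0-1=6
Step 15: prey: 1+0-0=1; pred: 6+0-1=5
No extinction within 15 steps

Answer: 16 both-alive 1 5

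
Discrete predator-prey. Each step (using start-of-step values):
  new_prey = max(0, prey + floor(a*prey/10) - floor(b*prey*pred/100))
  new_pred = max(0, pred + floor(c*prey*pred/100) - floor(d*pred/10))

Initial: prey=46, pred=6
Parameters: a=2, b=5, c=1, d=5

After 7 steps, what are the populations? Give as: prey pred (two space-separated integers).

Answer: 40 3

Derivation:
Step 1: prey: 46+9-13=42; pred: 6+2-3=5
Step 2: prey: 42+8-10=40; pred: 5+2-2=5
Step 3: prey: 40+8-10=38; pred: 5+2-2=5
Step 4: prey: 38+7-9=36; pred: 5+1-2=4
Step 5: prey: 36+7-7=36; pred: 4+1-2=3
Step 6: prey: 36+7-5=38; pred: 3+1-1=3
Step 7: prey: 38+7-5=40; pred: 3+1-1=3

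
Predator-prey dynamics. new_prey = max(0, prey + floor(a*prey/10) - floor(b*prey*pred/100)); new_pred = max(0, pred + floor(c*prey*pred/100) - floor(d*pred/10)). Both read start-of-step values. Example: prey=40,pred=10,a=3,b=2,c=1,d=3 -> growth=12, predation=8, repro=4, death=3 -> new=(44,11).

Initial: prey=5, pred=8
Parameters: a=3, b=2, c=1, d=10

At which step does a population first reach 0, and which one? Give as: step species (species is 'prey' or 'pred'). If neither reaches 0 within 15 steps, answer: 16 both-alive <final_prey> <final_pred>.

Answer: 1 pred

Derivation:
Step 1: prey: 5+1-0=6; pred: 8+0-8=0
First extinction: pred at step 1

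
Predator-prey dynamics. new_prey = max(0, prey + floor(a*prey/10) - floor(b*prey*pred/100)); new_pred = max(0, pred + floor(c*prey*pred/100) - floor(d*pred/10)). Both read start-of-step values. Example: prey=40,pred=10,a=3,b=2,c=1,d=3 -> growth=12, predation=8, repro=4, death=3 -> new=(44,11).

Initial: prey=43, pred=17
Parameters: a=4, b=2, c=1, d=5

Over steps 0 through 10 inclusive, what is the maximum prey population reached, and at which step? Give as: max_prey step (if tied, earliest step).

Answer: 70 6

Derivation:
Step 1: prey: 43+17-14=46; pred: 17+7-8=16
Step 2: prey: 46+18-14=50; pred: 16+7-8=15
Step 3: prey: 50+20-15=55; pred: 15+7-7=15
Step 4: prey: 55+22-16=61; pred: 15+8-7=16
Step 5: prey: 61+24-19=66; pred: 16+9-8=17
Step 6: prey: 66+26-22=70; pred: 17+11-8=20
Step 7: prey: 70+28-28=70; pred: 20+14-10=24
Step 8: prey: 70+28-33=65; pred: 24+16-12=28
Step 9: prey: 65+26-36=55; pred: 28+18-14=32
Step 10: prey: 55+22-35=42; pred: 32+17-16=33
Max prey = 70 at step 6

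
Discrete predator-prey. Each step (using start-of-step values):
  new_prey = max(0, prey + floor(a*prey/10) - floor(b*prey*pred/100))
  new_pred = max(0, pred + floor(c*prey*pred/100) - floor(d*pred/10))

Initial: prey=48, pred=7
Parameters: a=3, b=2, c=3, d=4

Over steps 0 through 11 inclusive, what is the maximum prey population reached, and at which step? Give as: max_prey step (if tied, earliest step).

Step 1: prey: 48+14-6=56; pred: 7+10-2=15
Step 2: prey: 56+16-16=56; pred: 15+25-6=34
Step 3: prey: 56+16-38=34; pred: 34+57-13=78
Step 4: prey: 34+10-53=0; pred: 78+79-31=126
Step 5: prey: 0+0-0=0; pred: 126+0-50=76
Step 6: prey: 0+0-0=0; pred: 76+0-30=46
Step 7: prey: 0+0-0=0; pred: 46+0-18=28
Step 8: prey: 0+0-0=0; pred: 28+0-11=17
Step 9: prey: 0+0-0=0; pred: 17+0-6=11
Step 10: prey: 0+0-0=0; pred: 11+0-4=7
Step 11: prey: 0+0-0=0; pred: 7+0-2=5
Max prey = 56 at step 1

Answer: 56 1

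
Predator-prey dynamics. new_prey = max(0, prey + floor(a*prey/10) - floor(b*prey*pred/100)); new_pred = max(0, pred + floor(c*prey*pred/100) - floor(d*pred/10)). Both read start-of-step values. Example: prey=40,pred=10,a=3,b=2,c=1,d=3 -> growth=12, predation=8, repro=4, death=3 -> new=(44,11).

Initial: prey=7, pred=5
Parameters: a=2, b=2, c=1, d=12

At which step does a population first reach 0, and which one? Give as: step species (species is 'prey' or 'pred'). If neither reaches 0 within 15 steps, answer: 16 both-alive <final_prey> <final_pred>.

Answer: 1 pred

Derivation:
Step 1: prey: 7+1-0=8; pred: 5+0-6=0
First extinction: pred at step 1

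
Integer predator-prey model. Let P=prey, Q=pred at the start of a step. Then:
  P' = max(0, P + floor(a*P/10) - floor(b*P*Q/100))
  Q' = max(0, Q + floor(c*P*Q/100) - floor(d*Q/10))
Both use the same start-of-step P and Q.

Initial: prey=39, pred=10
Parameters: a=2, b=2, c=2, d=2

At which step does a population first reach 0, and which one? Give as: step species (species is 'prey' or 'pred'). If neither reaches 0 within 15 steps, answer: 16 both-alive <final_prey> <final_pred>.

Step 1: prey: 39+7-7=39; pred: 10+7-2=15
Step 2: prey: 39+7-11=35; pred: 15+11-3=23
Step 3: prey: 35+7-16=26; pred: 23+16-4=35
Step 4: prey: 26+5-18=13; pred: 35+18-7=46
Step 5: prey: 13+2-11=4; pred: 46+11-9=48
Step 6: prey: 4+0-3=1; pred: 48+3-9=42
Step 7: prey: 1+0-0=1; pred: 42+0-8=34
Step 8: prey: 1+0-0=1; pred: 34+0-6=28
Step 9: prey: 1+0-0=1; pred: 28+0-5=23
Step 10: prey: 1+0-0=1; pred: 23+0-4=19
Step 11: prey: 1+0-0=1; pred: 19+0-3=16
Step 12: prey: 1+0-0=1; pred: 16+0-3=13
Step 13: prey: 1+0-0=1; pred: 13+0-2=11
Step 14: prey: 1+0-0=1; pred: 11+0-2=9
Step 15: prey: 1+0-0=1; pred: 9+0-1=8
No extinction within 15 steps

Answer: 16 both-alive 1 8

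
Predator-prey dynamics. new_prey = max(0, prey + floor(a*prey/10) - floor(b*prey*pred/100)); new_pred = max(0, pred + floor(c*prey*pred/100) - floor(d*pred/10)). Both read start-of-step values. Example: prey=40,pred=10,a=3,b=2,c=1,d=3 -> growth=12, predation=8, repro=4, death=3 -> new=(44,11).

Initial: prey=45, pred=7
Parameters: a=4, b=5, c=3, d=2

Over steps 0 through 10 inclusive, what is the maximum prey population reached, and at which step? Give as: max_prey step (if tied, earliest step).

Answer: 48 1

Derivation:
Step 1: prey: 45+18-15=48; pred: 7+9-1=15
Step 2: prey: 48+19-36=31; pred: 15+21-3=33
Step 3: prey: 31+12-51=0; pred: 33+30-6=57
Step 4: prey: 0+0-0=0; pred: 57+0-11=46
Step 5: prey: 0+0-0=0; pred: 46+0-9=37
Step 6: prey: 0+0-0=0; pred: 37+0-7=30
Step 7: prey: 0+0-0=0; pred: 30+0-6=24
Step 8: prey: 0+0-0=0; pred: 24+0-4=20
Step 9: prey: 0+0-0=0; pred: 20+0-4=16
Step 10: prey: 0+0-0=0; pred: 16+0-3=13
Max prey = 48 at step 1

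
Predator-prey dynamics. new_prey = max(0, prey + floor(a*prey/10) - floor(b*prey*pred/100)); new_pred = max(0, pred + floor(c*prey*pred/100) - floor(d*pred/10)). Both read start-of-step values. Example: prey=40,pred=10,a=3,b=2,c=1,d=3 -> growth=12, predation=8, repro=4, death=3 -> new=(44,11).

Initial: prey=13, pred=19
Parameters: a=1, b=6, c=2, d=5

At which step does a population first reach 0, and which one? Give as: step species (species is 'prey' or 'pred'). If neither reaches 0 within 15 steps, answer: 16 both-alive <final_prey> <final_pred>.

Answer: 1 prey

Derivation:
Step 1: prey: 13+1-14=0; pred: 19+4-9=14
First extinction: prey at step 1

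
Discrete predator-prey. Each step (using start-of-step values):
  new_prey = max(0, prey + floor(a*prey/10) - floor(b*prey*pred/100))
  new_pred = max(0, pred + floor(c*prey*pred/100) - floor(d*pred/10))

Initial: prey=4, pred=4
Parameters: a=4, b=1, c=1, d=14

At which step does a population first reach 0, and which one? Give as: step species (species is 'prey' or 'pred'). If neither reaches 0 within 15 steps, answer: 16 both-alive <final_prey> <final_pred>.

Step 1: prey: 4+1-0=5; pred: 4+0-5=0
First extinction: pred at step 1

Answer: 1 pred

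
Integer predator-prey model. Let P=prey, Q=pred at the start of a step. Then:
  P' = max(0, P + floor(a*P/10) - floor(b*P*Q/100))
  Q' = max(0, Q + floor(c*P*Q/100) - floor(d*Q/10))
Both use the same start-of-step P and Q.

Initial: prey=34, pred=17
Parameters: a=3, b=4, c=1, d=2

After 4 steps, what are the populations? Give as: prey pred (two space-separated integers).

Step 1: prey: 34+10-23=21; pred: 17+5-3=19
Step 2: prey: 21+6-15=12; pred: 19+3-3=19
Step 3: prey: 12+3-9=6; pred: 19+2-3=18
Step 4: prey: 6+1-4=3; pred: 18+1-3=16

Answer: 3 16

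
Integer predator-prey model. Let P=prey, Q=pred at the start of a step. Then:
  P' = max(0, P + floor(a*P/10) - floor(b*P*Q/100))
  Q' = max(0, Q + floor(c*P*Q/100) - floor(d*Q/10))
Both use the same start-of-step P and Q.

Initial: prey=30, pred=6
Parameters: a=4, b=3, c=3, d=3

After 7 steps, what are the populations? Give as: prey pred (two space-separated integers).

Answer: 0 33

Derivation:
Step 1: prey: 30+12-5=37; pred: 6+5-1=10
Step 2: prey: 37+14-11=40; pred: 10+11-3=18
Step 3: prey: 40+16-21=35; pred: 18+21-5=34
Step 4: prey: 35+14-35=14; pred: 34+35-10=59
Step 5: prey: 14+5-24=0; pred: 59+24-17=66
Step 6: prey: 0+0-0=0; pred: 66+0-19=47
Step 7: prey: 0+0-0=0; pred: 47+0-14=33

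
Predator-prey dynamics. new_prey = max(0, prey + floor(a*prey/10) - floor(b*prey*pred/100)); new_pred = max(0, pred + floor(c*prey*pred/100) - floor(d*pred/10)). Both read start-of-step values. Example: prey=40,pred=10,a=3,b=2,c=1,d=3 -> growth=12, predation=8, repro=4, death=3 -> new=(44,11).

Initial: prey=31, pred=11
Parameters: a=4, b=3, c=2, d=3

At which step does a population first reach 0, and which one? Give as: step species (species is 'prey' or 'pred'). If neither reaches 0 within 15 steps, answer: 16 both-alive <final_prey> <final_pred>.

Answer: 16 both-alive 1 3

Derivation:
Step 1: prey: 31+12-10=33; pred: 11+6-3=14
Step 2: prey: 33+13-13=33; pred: 14+9-4=19
Step 3: prey: 33+13-18=28; pred: 19+12-5=26
Step 4: prey: 28+11-21=18; pred: 26+14-7=33
Step 5: prey: 18+7-17=8; pred: 33+11-9=35
Step 6: prey: 8+3-8=3; pred: 35+5-10=30
Step 7: prey: 3+1-2=2; pred: 30+1-9=22
Step 8: prey: 2+0-1=1; pred: 22+0-6=16
Step 9: prey: 1+0-0=1; pred: 16+0-4=12
Step 10: prey: 1+0-0=1; pred: 12+0-3=9
Step 11: prey: 1+0-0=1; pred: 9+0-2=7
Step 12: prey: 1+0-0=1; pred: 7+0-2=5
Step 13: prey: 1+0-0=1; pred: 5+0-1=4
Step 14: prey: 1+0-0=1; pred: 4+0-1=3
Step 15: prey: 1+0-0=1; pred: 3+0-0=3
No extinction within 15 steps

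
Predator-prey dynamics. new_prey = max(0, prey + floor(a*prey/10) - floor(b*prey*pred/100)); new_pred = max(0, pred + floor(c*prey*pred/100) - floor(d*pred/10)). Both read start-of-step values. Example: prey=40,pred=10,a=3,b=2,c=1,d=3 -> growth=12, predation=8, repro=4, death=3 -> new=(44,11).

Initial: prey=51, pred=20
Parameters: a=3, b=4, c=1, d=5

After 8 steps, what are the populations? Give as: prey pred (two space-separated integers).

Answer: 16 1

Derivation:
Step 1: prey: 51+15-40=26; pred: 20+10-10=20
Step 2: prey: 26+7-20=13; pred: 20+5-10=15
Step 3: prey: 13+3-7=9; pred: 15+1-7=9
Step 4: prey: 9+2-3=8; pred: 9+0-4=5
Step 5: prey: 8+2-1=9; pred: 5+0-2=3
Step 6: prey: 9+2-1=10; pred: 3+0-1=2
Step 7: prey: 10+3-0=13; pred: 2+0-1=1
Step 8: prey: 13+3-0=16; pred: 1+0-0=1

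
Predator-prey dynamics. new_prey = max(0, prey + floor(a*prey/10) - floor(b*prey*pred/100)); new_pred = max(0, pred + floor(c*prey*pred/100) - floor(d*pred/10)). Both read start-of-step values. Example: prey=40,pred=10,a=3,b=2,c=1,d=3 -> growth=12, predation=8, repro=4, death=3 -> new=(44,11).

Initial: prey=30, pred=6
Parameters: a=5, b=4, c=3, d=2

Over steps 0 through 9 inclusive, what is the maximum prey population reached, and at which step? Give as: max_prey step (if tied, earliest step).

Answer: 42 2

Derivation:
Step 1: prey: 30+15-7=38; pred: 6+5-1=10
Step 2: prey: 38+19-15=42; pred: 10+11-2=19
Step 3: prey: 42+21-31=32; pred: 19+23-3=39
Step 4: prey: 32+16-49=0; pred: 39+37-7=69
Step 5: prey: 0+0-0=0; pred: 69+0-13=56
Step 6: prey: 0+0-0=0; pred: 56+0-11=45
Step 7: prey: 0+0-0=0; pred: 45+0-9=36
Step 8: prey: 0+0-0=0; pred: 36+0-7=29
Step 9: prey: 0+0-0=0; pred: 29+0-5=24
Max prey = 42 at step 2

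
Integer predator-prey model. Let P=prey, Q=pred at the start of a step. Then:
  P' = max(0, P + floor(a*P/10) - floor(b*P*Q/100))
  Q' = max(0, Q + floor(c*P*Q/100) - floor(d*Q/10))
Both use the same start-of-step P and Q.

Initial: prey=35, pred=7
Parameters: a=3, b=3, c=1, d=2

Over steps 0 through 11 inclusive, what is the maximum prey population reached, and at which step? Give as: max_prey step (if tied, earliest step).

Answer: 40 2

Derivation:
Step 1: prey: 35+10-7=38; pred: 7+2-1=8
Step 2: prey: 38+11-9=40; pred: 8+3-1=10
Step 3: prey: 40+12-12=40; pred: 10+4-2=12
Step 4: prey: 40+12-14=38; pred: 12+4-2=14
Step 5: prey: 38+11-15=34; pred: 14+5-2=17
Step 6: prey: 34+10-17=27; pred: 17+5-3=19
Step 7: prey: 27+8-15=20; pred: 19+5-3=21
Step 8: prey: 20+6-12=14; pred: 21+4-4=21
Step 9: prey: 14+4-8=10; pred: 21+2-4=19
Step 10: prey: 10+3-5=8; pred: 19+1-3=17
Step 11: prey: 8+2-4=6; pred: 17+1-3=15
Max prey = 40 at step 2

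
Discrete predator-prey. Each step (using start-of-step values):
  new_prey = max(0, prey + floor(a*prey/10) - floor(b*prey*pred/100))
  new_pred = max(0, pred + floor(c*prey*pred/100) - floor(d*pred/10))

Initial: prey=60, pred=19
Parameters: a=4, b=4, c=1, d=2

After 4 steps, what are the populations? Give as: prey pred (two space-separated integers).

Answer: 0 24

Derivation:
Step 1: prey: 60+24-45=39; pred: 19+11-3=27
Step 2: prey: 39+15-42=12; pred: 27+10-5=32
Step 3: prey: 12+4-15=1; pred: 32+3-6=29
Step 4: prey: 1+0-1=0; pred: 29+0-5=24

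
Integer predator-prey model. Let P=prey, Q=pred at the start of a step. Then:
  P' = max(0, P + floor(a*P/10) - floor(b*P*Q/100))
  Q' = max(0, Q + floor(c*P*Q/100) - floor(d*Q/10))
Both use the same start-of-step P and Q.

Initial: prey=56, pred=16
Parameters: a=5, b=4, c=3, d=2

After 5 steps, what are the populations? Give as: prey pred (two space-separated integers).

Step 1: prey: 56+28-35=49; pred: 16+26-3=39
Step 2: prey: 49+24-76=0; pred: 39+57-7=89
Step 3: prey: 0+0-0=0; pred: 89+0-17=72
Step 4: prey: 0+0-0=0; pred: 72+0-14=58
Step 5: prey: 0+0-0=0; pred: 58+0-11=47

Answer: 0 47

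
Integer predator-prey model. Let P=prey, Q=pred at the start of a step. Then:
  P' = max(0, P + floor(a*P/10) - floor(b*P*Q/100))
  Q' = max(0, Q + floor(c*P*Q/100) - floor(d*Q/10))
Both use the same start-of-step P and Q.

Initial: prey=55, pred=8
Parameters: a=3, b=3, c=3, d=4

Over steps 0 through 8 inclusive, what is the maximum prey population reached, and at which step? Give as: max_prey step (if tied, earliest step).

Step 1: prey: 55+16-13=58; pred: 8+13-3=18
Step 2: prey: 58+17-31=44; pred: 18+31-7=42
Step 3: prey: 44+13-55=2; pred: 42+55-16=81
Step 4: prey: 2+0-4=0; pred: 81+4-32=53
Step 5: prey: 0+0-0=0; pred: 53+0-21=32
Step 6: prey: 0+0-0=0; pred: 32+0-12=20
Step 7: prey: 0+0-0=0; pred: 20+0-8=12
Step 8: prey: 0+0-0=0; pred: 12+0-4=8
Max prey = 58 at step 1

Answer: 58 1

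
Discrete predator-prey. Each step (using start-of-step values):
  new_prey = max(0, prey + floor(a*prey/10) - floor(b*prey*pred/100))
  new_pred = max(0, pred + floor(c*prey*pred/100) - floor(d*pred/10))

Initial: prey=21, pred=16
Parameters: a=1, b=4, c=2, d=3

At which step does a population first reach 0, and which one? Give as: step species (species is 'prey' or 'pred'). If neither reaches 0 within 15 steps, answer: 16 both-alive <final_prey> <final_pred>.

Step 1: prey: 21+2-13=10; pred: 16+6-4=18
Step 2: prey: 10+1-7=4; pred: 18+3-5=16
Step 3: prey: 4+0-2=2; pred: 16+1-4=13
Step 4: prey: 2+0-1=1; pred: 13+0-3=10
Step 5: prey: 1+0-0=1; pred: 10+0-3=7
Step 6: prey: 1+0-0=1; pred: 7+0-2=5
Step 7: prey: 1+0-0=1; pred: 5+0-1=4
Step 8: prey: 1+0-0=1; pred: 4+0-1=3
Step 9: prey: 1+0-0=1; pred: 3+0-0=3
Steps 10-15: state stable at prey=1, pred=3 (no change)
No extinction within 15 steps

Answer: 16 both-alive 1 3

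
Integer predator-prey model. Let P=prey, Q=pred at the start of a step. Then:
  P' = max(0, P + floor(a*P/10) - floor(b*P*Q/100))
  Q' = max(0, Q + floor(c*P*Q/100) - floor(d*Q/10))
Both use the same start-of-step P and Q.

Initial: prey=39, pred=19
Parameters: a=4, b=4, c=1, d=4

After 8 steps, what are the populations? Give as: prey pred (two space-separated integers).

Step 1: prey: 39+15-29=25; pred: 19+7-7=19
Step 2: prey: 25+10-19=16; pred: 19+4-7=16
Step 3: prey: 16+6-10=12; pred: 16+2-6=12
Step 4: prey: 12+4-5=11; pred: 12+1-4=9
Step 5: prey: 11+4-3=12; pred: 9+0-3=6
Step 6: prey: 12+4-2=14; pred: 6+0-2=4
Step 7: prey: 14+5-2=17; pred: 4+0-1=3
Step 8: prey: 17+6-2=21; pred: 3+0-1=2

Answer: 21 2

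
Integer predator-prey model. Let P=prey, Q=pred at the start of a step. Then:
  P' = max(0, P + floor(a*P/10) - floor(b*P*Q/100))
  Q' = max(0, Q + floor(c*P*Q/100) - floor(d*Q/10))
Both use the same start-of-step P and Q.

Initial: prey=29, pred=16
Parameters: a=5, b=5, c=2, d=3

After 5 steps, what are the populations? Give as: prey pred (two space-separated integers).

Answer: 1 12

Derivation:
Step 1: prey: 29+14-23=20; pred: 16+9-4=21
Step 2: prey: 20+10-21=9; pred: 21+8-6=23
Step 3: prey: 9+4-10=3; pred: 23+4-6=21
Step 4: prey: 3+1-3=1; pred: 21+1-6=16
Step 5: prey: 1+0-0=1; pred: 16+0-4=12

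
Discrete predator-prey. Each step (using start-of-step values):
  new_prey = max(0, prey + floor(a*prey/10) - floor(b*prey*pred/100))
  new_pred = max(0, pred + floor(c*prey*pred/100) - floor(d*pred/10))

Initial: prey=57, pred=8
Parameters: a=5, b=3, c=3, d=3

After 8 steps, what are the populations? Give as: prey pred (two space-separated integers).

Step 1: prey: 57+28-13=72; pred: 8+13-2=19
Step 2: prey: 72+36-41=67; pred: 19+41-5=55
Step 3: prey: 67+33-110=0; pred: 55+110-16=149
Step 4: prey: 0+0-0=0; pred: 149+0-44=105
Step 5: prey: 0+0-0=0; pred: 105+0-31=74
Step 6: prey: 0+0-0=0; pred: 74+0-22=52
Step 7: prey: 0+0-0=0; pred: 52+0-15=37
Step 8: prey: 0+0-0=0; pred: 37+0-11=26

Answer: 0 26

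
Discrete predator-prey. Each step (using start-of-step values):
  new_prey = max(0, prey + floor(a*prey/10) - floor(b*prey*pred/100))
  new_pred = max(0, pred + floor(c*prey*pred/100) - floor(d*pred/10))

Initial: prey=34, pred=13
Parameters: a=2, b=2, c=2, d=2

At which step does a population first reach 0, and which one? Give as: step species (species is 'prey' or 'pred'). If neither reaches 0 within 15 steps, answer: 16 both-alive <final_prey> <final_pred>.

Step 1: prey: 34+6-8=32; pred: 13+8-2=19
Step 2: prey: 32+6-12=26; pred: 19+12-3=28
Step 3: prey: 26+5-14=17; pred: 28+14-5=37
Step 4: prey: 17+3-12=8; pred: 37+12-7=42
Step 5: prey: 8+1-6=3; pred: 42+6-8=40
Step 6: prey: 3+0-2=1; pred: 40+2-8=34
Step 7: prey: 1+0-0=1; pred: 34+0-6=28
Step 8: prey: 1+0-0=1; pred: 28+0-5=23
Step 9: prey: 1+0-0=1; pred: 23+0-4=19
Step 10: prey: 1+0-0=1; pred: 19+0-3=16
Step 11: prey: 1+0-0=1; pred: 16+0-3=13
Step 12: prey: 1+0-0=1; pred: 13+0-2=11
Step 13: prey: 1+0-0=1; pred: 11+0-2=9
Step 14: prey: 1+0-0=1; pred: 9+0-1=8
Step 15: prey: 1+0-0=1; pred: 8+0-1=7
No extinction within 15 steps

Answer: 16 both-alive 1 7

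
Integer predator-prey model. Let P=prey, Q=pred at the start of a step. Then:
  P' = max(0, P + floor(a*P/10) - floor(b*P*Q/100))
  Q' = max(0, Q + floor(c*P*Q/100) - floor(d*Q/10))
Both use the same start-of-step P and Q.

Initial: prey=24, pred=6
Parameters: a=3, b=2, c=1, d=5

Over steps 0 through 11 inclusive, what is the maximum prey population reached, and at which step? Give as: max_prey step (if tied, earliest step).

Answer: 159 10

Derivation:
Step 1: prey: 24+7-2=29; pred: 6+1-3=4
Step 2: prey: 29+8-2=35; pred: 4+1-2=3
Step 3: prey: 35+10-2=43; pred: 3+1-1=3
Step 4: prey: 43+12-2=53; pred: 3+1-1=3
Step 5: prey: 53+15-3=65; pred: 3+1-1=3
Step 6: prey: 65+19-3=81; pred: 3+1-1=3
Step 7: prey: 81+24-4=101; pred: 3+2-1=4
Step 8: prey: 101+30-8=123; pred: 4+4-2=6
Step 9: prey: 123+36-14=145; pred: 6+7-3=10
Step 10: prey: 145+43-29=159; pred: 10+14-5=19
Step 11: prey: 159+47-60=146; pred: 19+30-9=40
Max prey = 159 at step 10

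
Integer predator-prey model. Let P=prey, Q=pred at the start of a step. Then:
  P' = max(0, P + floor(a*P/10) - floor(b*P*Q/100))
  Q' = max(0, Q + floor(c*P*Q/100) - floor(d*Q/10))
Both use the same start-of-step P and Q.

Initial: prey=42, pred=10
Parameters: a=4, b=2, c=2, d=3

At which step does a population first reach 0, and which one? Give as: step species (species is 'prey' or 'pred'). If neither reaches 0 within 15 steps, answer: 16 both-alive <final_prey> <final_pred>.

Step 1: prey: 42+16-8=50; pred: 10+8-3=15
Step 2: prey: 50+20-15=55; pred: 15+15-4=26
Step 3: prey: 55+22-28=49; pred: 26+28-7=47
Step 4: prey: 49+19-46=22; pred: 47+46-14=79
Step 5: prey: 22+8-34=0; pred: 79+34-23=90
First extinction: prey at step 5

Answer: 5 prey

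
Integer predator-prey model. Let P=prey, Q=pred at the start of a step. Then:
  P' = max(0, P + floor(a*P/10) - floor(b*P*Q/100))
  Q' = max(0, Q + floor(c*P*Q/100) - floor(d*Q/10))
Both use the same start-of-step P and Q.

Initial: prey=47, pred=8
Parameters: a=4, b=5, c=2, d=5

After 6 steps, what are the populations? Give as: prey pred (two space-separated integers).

Answer: 3 8

Derivation:
Step 1: prey: 47+18-18=47; pred: 8+7-4=11
Step 2: prey: 47+18-25=40; pred: 11+10-5=16
Step 3: prey: 40+16-32=24; pred: 16+12-8=20
Step 4: prey: 24+9-24=9; pred: 20+9-10=19
Step 5: prey: 9+3-8=4; pred: 19+3-9=13
Step 6: prey: 4+1-2=3; pred: 13+1-6=8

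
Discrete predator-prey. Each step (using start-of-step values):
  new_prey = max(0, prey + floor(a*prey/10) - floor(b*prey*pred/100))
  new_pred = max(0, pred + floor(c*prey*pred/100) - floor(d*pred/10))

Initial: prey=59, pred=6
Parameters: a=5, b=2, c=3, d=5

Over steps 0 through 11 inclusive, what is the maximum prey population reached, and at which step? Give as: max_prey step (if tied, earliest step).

Answer: 100 2

Derivation:
Step 1: prey: 59+29-7=81; pred: 6+10-3=13
Step 2: prey: 81+40-21=100; pred: 13+31-6=38
Step 3: prey: 100+50-76=74; pred: 38+114-19=133
Step 4: prey: 74+37-196=0; pred: 133+295-66=362
Step 5: prey: 0+0-0=0; pred: 362+0-181=181
Step 6: prey: 0+0-0=0; pred: 181+0-90=91
Step 7: prey: 0+0-0=0; pred: 91+0-45=46
Step 8: prey: 0+0-0=0; pred: 46+0-23=23
Step 9: prey: 0+0-0=0; pred: 23+0-11=12
Step 10: prey: 0+0-0=0; pred: 12+0-6=6
Step 11: prey: 0+0-0=0; pred: 6+0-3=3
Max prey = 100 at step 2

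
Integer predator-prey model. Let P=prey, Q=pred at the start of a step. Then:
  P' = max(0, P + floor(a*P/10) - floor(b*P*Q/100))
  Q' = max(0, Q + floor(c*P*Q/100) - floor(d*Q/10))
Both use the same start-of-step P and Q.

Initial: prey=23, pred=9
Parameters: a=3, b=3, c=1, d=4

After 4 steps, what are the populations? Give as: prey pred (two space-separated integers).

Step 1: prey: 23+6-6=23; pred: 9+2-3=8
Step 2: prey: 23+6-5=24; pred: 8+1-3=6
Step 3: prey: 24+7-4=27; pred: 6+1-2=5
Step 4: prey: 27+8-4=31; pred: 5+1-2=4

Answer: 31 4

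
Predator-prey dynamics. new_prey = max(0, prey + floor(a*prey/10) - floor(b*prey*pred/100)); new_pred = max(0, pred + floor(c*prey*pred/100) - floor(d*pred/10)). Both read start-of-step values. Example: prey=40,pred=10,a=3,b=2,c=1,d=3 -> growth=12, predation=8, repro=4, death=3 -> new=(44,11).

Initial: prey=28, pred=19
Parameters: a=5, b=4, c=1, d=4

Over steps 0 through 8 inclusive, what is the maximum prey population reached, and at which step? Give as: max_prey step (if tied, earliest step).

Answer: 46 8

Derivation:
Step 1: prey: 28+14-21=21; pred: 19+5-7=17
Step 2: prey: 21+10-14=17; pred: 17+3-6=14
Step 3: prey: 17+8-9=16; pred: 14+2-5=11
Step 4: prey: 16+8-7=17; pred: 11+1-4=8
Step 5: prey: 17+8-5=20; pred: 8+1-3=6
Step 6: prey: 20+10-4=26; pred: 6+1-2=5
Step 7: prey: 26+13-5=34; pred: 5+1-2=4
Step 8: prey: 34+17-5=46; pred: 4+1-1=4
Max prey = 46 at step 8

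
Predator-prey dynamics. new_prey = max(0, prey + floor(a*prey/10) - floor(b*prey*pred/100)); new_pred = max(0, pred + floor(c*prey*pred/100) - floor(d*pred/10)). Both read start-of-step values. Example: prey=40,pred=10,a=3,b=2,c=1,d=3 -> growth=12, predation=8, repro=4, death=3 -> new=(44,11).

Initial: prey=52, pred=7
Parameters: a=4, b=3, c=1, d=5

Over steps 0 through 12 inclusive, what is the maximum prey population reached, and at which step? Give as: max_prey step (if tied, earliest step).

Step 1: prey: 52+20-10=62; pred: 7+3-3=7
Step 2: prey: 62+24-13=73; pred: 7+4-3=8
Step 3: prey: 73+29-17=85; pred: 8+5-4=9
Step 4: prey: 85+34-22=97; pred: 9+7-4=12
Step 5: prey: 97+38-34=101; pred: 12+11-6=17
Step 6: prey: 101+40-51=90; pred: 17+17-8=26
Step 7: prey: 90+36-70=56; pred: 26+23-13=36
Step 8: prey: 56+22-60=18; pred: 36+20-18=38
Step 9: prey: 18+7-20=5; pred: 38+6-19=25
Step 10: prey: 5+2-3=4; pred: 25+1-12=14
Step 11: prey: 4+1-1=4; pred: 14+0-7=7
Step 12: prey: 4+1-0=5; pred: 7+0-3=4
Max prey = 101 at step 5

Answer: 101 5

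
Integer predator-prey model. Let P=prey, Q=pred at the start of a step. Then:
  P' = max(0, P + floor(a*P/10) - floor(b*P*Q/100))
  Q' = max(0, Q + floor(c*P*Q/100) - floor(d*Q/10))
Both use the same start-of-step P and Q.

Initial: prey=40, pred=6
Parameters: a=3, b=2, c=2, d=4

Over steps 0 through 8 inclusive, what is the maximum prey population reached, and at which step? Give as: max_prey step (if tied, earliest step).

Step 1: prey: 40+12-4=48; pred: 6+4-2=8
Step 2: prey: 48+14-7=55; pred: 8+7-3=12
Step 3: prey: 55+16-13=58; pred: 12+13-4=21
Step 4: prey: 58+17-24=51; pred: 21+24-8=37
Step 5: prey: 51+15-37=29; pred: 37+37-14=60
Step 6: prey: 29+8-34=3; pred: 60+34-24=70
Step 7: prey: 3+0-4=0; pred: 70+4-28=46
Step 8: prey: 0+0-0=0; pred: 46+0-18=28
Max prey = 58 at step 3

Answer: 58 3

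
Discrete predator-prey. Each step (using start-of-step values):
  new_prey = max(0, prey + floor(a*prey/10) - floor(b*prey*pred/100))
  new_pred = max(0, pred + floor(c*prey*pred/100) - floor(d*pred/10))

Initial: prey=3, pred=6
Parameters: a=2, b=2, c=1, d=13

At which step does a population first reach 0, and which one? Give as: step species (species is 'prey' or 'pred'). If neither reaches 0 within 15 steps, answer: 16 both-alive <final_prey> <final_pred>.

Answer: 1 pred

Derivation:
Step 1: prey: 3+0-0=3; pred: 6+0-7=0
First extinction: pred at step 1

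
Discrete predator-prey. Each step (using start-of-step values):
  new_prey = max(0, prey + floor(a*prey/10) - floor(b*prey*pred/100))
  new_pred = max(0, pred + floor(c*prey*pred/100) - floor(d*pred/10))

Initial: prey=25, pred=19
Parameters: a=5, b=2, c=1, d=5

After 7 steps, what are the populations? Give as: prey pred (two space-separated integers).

Answer: 143 16

Derivation:
Step 1: prey: 25+12-9=28; pred: 19+4-9=14
Step 2: prey: 28+14-7=35; pred: 14+3-7=10
Step 3: prey: 35+17-7=45; pred: 10+3-5=8
Step 4: prey: 45+22-7=60; pred: 8+3-4=7
Step 5: prey: 60+30-8=82; pred: 7+4-3=8
Step 6: prey: 82+41-13=110; pred: 8+6-4=10
Step 7: prey: 110+55-22=143; pred: 10+11-5=16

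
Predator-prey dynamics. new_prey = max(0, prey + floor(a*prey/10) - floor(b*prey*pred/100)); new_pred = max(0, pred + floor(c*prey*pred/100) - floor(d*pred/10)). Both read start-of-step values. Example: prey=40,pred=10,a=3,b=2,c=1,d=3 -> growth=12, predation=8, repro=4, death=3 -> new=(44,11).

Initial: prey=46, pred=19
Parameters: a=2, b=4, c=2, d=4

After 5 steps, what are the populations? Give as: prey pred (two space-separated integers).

Step 1: prey: 46+9-34=21; pred: 19+17-7=29
Step 2: prey: 21+4-24=1; pred: 29+12-11=30
Step 3: prey: 1+0-1=0; pred: 30+0-12=18
Step 4: prey: 0+0-0=0; pred: 18+0-7=11
Step 5: prey: 0+0-0=0; pred: 11+0-4=7

Answer: 0 7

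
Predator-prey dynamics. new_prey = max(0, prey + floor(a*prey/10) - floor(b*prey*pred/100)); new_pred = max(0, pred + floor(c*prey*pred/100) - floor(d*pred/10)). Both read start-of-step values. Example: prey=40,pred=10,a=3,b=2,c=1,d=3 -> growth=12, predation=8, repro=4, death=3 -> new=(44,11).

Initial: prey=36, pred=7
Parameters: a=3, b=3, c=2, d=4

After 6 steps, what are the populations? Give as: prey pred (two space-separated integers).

Answer: 9 24

Derivation:
Step 1: prey: 36+10-7=39; pred: 7+5-2=10
Step 2: prey: 39+11-11=39; pred: 10+7-4=13
Step 3: prey: 39+11-15=35; pred: 13+10-5=18
Step 4: prey: 35+10-18=27; pred: 18+12-7=23
Step 5: prey: 27+8-18=17; pred: 23+12-9=26
Step 6: prey: 17+5-13=9; pred: 26+8-10=24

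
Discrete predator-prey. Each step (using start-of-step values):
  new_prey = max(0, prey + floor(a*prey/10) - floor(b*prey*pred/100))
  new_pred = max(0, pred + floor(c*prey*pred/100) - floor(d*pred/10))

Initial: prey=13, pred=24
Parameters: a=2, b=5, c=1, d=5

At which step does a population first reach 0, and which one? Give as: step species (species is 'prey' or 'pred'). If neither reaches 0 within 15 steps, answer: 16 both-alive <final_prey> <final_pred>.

Answer: 1 prey

Derivation:
Step 1: prey: 13+2-15=0; pred: 24+3-12=15
First extinction: prey at step 1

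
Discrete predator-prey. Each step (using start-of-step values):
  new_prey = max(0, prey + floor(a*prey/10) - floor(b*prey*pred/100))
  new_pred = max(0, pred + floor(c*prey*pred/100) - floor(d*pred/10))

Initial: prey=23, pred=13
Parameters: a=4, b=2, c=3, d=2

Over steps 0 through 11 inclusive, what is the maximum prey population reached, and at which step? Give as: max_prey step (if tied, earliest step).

Answer: 27 1

Derivation:
Step 1: prey: 23+9-5=27; pred: 13+8-2=19
Step 2: prey: 27+10-10=27; pred: 19+15-3=31
Step 3: prey: 27+10-16=21; pred: 31+25-6=50
Step 4: prey: 21+8-21=8; pred: 50+31-10=71
Step 5: prey: 8+3-11=0; pred: 71+17-14=74
Step 6: prey: 0+0-0=0; pred: 74+0-14=60
Step 7: prey: 0+0-0=0; pred: 60+0-12=48
Step 8: prey: 0+0-0=0; pred: 48+0-9=39
Step 9: prey: 0+0-0=0; pred: 39+0-7=32
Step 10: prey: 0+0-0=0; pred: 32+0-6=26
Step 11: prey: 0+0-0=0; pred: 26+0-5=21
Max prey = 27 at step 1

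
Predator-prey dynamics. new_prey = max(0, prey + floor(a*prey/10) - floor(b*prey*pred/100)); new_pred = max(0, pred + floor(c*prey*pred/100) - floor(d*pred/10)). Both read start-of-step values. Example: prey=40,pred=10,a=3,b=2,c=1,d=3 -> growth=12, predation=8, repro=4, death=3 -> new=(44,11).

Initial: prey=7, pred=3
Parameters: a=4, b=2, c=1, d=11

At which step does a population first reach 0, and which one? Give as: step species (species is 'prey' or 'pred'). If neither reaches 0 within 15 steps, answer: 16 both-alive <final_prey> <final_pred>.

Step 1: prey: 7+2-0=9; pred: 3+0-3=0
First extinction: pred at step 1

Answer: 1 pred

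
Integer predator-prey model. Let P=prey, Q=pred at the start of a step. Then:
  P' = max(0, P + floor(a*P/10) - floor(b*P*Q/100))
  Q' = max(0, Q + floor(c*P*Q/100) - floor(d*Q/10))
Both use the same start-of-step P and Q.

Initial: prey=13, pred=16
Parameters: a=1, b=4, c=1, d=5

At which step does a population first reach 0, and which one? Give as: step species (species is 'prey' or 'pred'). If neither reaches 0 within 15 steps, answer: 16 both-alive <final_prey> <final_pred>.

Step 1: prey: 13+1-8=6; pred: 16+2-8=10
Step 2: prey: 6+0-2=4; pred: 10+0-5=5
Step 3: prey: 4+0-0=4; pred: 5+0-2=3
Step 4: prey: 4+0-0=4; pred: 3+0-1=2
Step 5: prey: 4+0-0=4; pred: 2+0-1=1
Step 6: prey: 4+0-0=4; pred: 1+0-0=1
Steps 7-15: state stable at prey=4, pred=1 (no change)
No extinction within 15 steps

Answer: 16 both-alive 4 1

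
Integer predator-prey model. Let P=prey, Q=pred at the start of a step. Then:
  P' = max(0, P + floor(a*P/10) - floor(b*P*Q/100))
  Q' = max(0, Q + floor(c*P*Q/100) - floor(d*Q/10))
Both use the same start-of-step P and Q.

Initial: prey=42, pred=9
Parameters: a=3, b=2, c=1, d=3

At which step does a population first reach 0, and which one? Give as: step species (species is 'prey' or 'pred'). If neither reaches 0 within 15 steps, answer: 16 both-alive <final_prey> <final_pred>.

Step 1: prey: 42+12-7=47; pred: 9+3-2=10
Step 2: prey: 47+14-9=52; pred: 10+4-3=11
Step 3: prey: 52+15-11=56; pred: 11+5-3=13
Step 4: prey: 56+16-14=58; pred: 13+7-3=17
Step 5: prey: 58+17-19=56; pred: 17+9-5=21
Step 6: prey: 56+16-23=49; pred: 21+11-6=26
Step 7: prey: 49+14-25=38; pred: 26+12-7=31
Step 8: prey: 38+11-23=26; pred: 31+11-9=33
Step 9: prey: 26+7-17=16; pred: 33+8-9=32
Step 10: prey: 16+4-10=10; pred: 32+5-9=28
Step 11: prey: 10+3-5=8; pred: 28+2-8=22
Step 12: prey: 8+2-3=7; pred: 22+1-6=17
Step 13: prey: 7+2-2=7; pred: 17+1-5=13
Step 14: prey: 7+2-1=8; pred: 13+0-3=10
Step 15: prey: 8+2-1=9; pred: 10+0-3=7
No extinction within 15 steps

Answer: 16 both-alive 9 7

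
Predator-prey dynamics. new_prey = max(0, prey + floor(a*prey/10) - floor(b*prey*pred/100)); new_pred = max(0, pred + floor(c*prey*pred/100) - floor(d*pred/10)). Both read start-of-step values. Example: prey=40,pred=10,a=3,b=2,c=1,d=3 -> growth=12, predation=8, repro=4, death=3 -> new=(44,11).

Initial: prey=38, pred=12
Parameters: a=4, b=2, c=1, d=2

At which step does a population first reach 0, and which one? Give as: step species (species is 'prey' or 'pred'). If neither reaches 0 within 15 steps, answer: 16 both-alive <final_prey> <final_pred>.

Answer: 16 both-alive 1 12

Derivation:
Step 1: prey: 38+15-9=44; pred: 12+4-2=14
Step 2: prey: 44+17-12=49; pred: 14+6-2=18
Step 3: prey: 49+19-17=51; pred: 18+8-3=23
Step 4: prey: 51+20-23=48; pred: 23+11-4=30
Step 5: prey: 48+19-28=39; pred: 30+14-6=38
Step 6: prey: 39+15-29=25; pred: 38+14-7=45
Step 7: prey: 25+10-22=13; pred: 45+11-9=47
Step 8: prey: 13+5-12=6; pred: 47+6-9=44
Step 9: prey: 6+2-5=3; pred: 44+2-8=38
Step 10: prey: 3+1-2=2; pred: 38+1-7=32
Step 11: prey: 2+0-1=1; pred: 32+0-6=26
Step 12: prey: 1+0-0=1; pred: 26+0-5=21
Step 13: prey: 1+0-0=1; pred: 21+0-4=17
Step 14: prey: 1+0-0=1; pred: 17+0-3=14
Step 15: prey: 1+0-0=1; pred: 14+0-2=12
No extinction within 15 steps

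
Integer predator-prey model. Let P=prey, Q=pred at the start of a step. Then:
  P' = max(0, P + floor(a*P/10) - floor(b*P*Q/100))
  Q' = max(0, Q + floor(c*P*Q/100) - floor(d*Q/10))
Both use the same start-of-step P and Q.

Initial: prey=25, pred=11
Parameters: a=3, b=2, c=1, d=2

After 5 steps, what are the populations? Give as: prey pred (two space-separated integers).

Answer: 36 15

Derivation:
Step 1: prey: 25+7-5=27; pred: 11+2-2=11
Step 2: prey: 27+8-5=30; pred: 11+2-2=11
Step 3: prey: 30+9-6=33; pred: 11+3-2=12
Step 4: prey: 33+9-7=35; pred: 12+3-2=13
Step 5: prey: 35+10-9=36; pred: 13+4-2=15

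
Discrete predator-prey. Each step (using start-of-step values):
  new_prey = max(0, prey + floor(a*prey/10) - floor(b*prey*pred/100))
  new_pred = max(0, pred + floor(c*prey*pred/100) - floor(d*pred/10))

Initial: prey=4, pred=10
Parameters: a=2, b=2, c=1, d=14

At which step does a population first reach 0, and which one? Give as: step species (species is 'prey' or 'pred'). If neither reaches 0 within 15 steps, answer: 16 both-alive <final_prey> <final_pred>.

Step 1: prey: 4+0-0=4; pred: 10+0-14=0
First extinction: pred at step 1

Answer: 1 pred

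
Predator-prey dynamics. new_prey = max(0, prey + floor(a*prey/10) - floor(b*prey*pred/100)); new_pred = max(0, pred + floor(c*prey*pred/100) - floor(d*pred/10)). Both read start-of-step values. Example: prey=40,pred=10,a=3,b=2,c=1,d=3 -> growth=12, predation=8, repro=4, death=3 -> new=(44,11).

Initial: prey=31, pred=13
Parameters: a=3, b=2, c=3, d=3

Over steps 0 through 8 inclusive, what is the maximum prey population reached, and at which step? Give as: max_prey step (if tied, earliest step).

Answer: 32 1

Derivation:
Step 1: prey: 31+9-8=32; pred: 13+12-3=22
Step 2: prey: 32+9-14=27; pred: 22+21-6=37
Step 3: prey: 27+8-19=16; pred: 37+29-11=55
Step 4: prey: 16+4-17=3; pred: 55+26-16=65
Step 5: prey: 3+0-3=0; pred: 65+5-19=51
Step 6: prey: 0+0-0=0; pred: 51+0-15=36
Step 7: prey: 0+0-0=0; pred: 36+0-10=26
Step 8: prey: 0+0-0=0; pred: 26+0-7=19
Max prey = 32 at step 1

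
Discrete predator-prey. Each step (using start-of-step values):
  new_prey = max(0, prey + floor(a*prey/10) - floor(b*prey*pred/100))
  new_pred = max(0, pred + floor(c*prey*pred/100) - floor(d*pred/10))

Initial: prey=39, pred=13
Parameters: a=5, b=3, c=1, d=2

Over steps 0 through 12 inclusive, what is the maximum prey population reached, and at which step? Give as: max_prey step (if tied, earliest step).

Step 1: prey: 39+19-15=43; pred: 13+5-2=16
Step 2: prey: 43+21-20=44; pred: 16+6-3=19
Step 3: prey: 44+22-25=41; pred: 19+8-3=24
Step 4: prey: 41+20-29=32; pred: 24+9-4=29
Step 5: prey: 32+16-27=21; pred: 29+9-5=33
Step 6: prey: 21+10-20=11; pred: 33+6-6=33
Step 7: prey: 11+5-10=6; pred: 33+3-6=30
Step 8: prey: 6+3-5=4; pred: 30+1-6=25
Step 9: prey: 4+2-3=3; pred: 25+1-5=21
Step 10: prey: 3+1-1=3; pred: 21+0-4=17
Step 11: prey: 3+1-1=3; pred: 17+0-3=14
Step 12: prey: 3+1-1=3; pred: 14+0-2=12
Max prey = 44 at step 2

Answer: 44 2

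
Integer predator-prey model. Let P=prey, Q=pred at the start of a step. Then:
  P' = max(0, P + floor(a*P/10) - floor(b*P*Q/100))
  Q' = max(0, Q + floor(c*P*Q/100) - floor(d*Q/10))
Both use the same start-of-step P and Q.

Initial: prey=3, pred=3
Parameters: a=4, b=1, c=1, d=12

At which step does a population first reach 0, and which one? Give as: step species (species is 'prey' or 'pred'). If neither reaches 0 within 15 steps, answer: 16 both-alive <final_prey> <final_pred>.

Answer: 1 pred

Derivation:
Step 1: prey: 3+1-0=4; pred: 3+0-3=0
First extinction: pred at step 1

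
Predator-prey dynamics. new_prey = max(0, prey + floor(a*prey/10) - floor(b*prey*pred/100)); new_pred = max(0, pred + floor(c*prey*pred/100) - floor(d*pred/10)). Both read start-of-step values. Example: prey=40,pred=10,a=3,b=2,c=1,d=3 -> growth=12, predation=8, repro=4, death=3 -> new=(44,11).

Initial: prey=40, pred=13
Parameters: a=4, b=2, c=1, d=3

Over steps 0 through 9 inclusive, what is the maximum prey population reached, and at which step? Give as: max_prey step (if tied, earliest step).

Answer: 54 3

Derivation:
Step 1: prey: 40+16-10=46; pred: 13+5-3=15
Step 2: prey: 46+18-13=51; pred: 15+6-4=17
Step 3: prey: 51+20-17=54; pred: 17+8-5=20
Step 4: prey: 54+21-21=54; pred: 20+10-6=24
Step 5: prey: 54+21-25=50; pred: 24+12-7=29
Step 6: prey: 50+20-29=41; pred: 29+14-8=35
Step 7: prey: 41+16-28=29; pred: 35+14-10=39
Step 8: prey: 29+11-22=18; pred: 39+11-11=39
Step 9: prey: 18+7-14=11; pred: 39+7-11=35
Max prey = 54 at step 3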